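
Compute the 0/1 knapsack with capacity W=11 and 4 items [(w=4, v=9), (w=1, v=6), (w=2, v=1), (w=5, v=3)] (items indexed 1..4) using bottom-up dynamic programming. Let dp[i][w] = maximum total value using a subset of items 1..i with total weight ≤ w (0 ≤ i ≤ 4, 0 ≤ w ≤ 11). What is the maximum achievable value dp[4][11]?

i\w   0   1   2   3   4   5   6   7   8   9  10  11
  0   0   0   0   0   0   0   0   0   0   0   0   0
  1   0   0   0   0   9   9   9   9   9   9   9   9
  2   0   6   6   6   9  15  15  15  15  15  15  15
  3   0   6   6   7   9  15  15  16  16  16  16  16
  4   0   6   6   7   9  15  15  16  16  16  18  18

18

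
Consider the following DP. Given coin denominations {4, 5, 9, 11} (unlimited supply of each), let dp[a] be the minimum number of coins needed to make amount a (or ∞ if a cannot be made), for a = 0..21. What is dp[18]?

 a  0  1  2  3  4  5  6  7  8  9 10 11 12 13 14 15 16 17 18 19 20 21
dp  0  -  -  -  1  1  -  -  2  1  2  1  3  2  2  2  2  3  2  3  2  3
(- denotes ∞ / unreachable)

2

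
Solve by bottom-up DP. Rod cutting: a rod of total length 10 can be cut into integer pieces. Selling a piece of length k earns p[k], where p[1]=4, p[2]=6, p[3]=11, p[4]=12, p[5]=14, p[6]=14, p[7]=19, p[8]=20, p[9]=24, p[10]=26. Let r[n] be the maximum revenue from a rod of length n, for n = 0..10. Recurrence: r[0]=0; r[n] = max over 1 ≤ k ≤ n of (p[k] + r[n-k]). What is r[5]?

   n    0    1    2    3    4    5    6    7    8    9   10
r[n]    0    4    8   12   16   20   24   28   32   36   40

20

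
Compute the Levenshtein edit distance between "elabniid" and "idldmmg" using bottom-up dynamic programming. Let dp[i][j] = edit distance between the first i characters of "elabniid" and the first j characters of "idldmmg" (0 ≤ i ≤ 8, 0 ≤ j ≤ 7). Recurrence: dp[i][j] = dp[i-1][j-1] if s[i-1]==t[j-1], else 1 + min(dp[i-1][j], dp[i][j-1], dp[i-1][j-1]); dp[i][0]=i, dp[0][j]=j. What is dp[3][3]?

3

   ''  i  d  l  d  m  m  g
''  0  1  2  3  4  5  6  7
 e  1  1  2  3  4  5  6  7
 l  2  2  2  2  3  4  5  6
 a  3  3  3  3  3  4  5  6
 b  4  4  4  4  4  4  5  6
 n  5  5  5  5  5  5  5  6
 i  6  5  6  6  6  6  6  6
 i  7  6  6  7  7  7  7  7
 d  8  7  6  7  7  8  8  8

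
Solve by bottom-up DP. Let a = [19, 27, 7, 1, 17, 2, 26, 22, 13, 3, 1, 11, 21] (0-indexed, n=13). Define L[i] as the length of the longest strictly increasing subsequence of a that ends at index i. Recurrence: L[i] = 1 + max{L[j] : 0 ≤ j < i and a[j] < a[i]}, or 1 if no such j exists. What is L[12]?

   i    0    1    2    3    4    5    6    7    8    9   10   11   12
a[i]   19   27    7    1   17    2   26   22   13    3    1   11   21
L[i]    1    2    1    1    2    2    3    3    3    3    1    4    5

5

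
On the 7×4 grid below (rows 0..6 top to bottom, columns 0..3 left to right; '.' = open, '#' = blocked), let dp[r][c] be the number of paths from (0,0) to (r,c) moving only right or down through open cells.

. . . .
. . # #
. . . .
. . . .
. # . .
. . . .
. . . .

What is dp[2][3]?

r\c   0   1   2   3
  0   1   1   1   1
  1   1   2   0   0
  2   1   3   3   3
  3   1   4   7  10
  4   1   0   7  17
  5   1   1   8  25
  6   1   2  10  35

3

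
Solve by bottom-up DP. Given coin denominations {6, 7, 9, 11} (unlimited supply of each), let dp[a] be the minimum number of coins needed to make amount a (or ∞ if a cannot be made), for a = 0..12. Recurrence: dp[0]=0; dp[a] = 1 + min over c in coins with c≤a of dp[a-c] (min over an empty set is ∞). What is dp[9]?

 a  0  1  2  3  4  5  6  7  8  9 10 11 12
dp  0  -  -  -  -  -  1  1  -  1  -  1  2
(- denotes ∞ / unreachable)

1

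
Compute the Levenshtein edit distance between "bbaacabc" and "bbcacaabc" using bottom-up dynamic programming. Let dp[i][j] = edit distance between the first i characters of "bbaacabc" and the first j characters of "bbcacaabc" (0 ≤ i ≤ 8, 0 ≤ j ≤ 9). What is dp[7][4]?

   ''  b  b  c  a  c  a  a  b  c
''  0  1  2  3  4  5  6  7  8  9
 b  1  0  1  2  3  4  5  6  7  8
 b  2  1  0  1  2  3  4  5  6  7
 a  3  2  1  1  1  2  3  4  5  6
 a  4  3  2  2  1  2  2  3  4  5
 c  5  4  3  2  2  1  2  3  4  4
 a  6  5  4  3  2  2  1  2  3  4
 b  7  6  5  4  3  3  2  2  2  3
 c  8  7  6  5  4  3  3  3  3  2

3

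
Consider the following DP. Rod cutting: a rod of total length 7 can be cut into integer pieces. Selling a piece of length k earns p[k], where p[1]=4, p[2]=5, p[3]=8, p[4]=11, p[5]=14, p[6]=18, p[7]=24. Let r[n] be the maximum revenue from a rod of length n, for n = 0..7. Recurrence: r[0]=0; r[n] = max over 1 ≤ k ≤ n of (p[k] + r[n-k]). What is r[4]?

16

   n    0    1    2    3    4    5    6    7
r[n]    0    4    8   12   16   20   24   28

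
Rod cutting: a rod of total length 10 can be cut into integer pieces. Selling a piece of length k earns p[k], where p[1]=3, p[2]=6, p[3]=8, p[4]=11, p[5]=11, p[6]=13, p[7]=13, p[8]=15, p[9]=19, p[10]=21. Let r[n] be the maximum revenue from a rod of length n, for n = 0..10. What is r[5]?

15

   n    0    1    2    3    4    5    6    7    8    9   10
r[n]    0    3    6    9   12   15   18   21   24   27   30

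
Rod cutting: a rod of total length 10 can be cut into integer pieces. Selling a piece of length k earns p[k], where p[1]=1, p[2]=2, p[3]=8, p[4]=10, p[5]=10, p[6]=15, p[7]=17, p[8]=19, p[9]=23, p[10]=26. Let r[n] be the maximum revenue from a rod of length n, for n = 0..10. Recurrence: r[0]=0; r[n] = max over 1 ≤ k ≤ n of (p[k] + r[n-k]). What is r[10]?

   n    0    1    2    3    4    5    6    7    8    9   10
r[n]    0    1    2    8   10   11   16   18   20   24   26

26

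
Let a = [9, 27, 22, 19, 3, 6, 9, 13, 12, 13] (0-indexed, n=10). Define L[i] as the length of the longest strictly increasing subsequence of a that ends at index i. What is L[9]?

5

   i    0    1    2    3    4    5    6    7    8    9
a[i]    9   27   22   19    3    6    9   13   12   13
L[i]    1    2    2    2    1    2    3    4    4    5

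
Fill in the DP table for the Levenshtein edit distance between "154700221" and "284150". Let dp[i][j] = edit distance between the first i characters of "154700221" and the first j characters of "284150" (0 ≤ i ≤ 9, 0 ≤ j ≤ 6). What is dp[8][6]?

   ''  2  8  4  1  5  0
''  0  1  2  3  4  5  6
 1  1  1  2  3  3  4  5
 5  2  2  2  3  4  3  4
 4  3  3  3  2  3  4  4
 7  4  4  4  3  3  4  5
 0  5  5  5  4  4  4  4
 0  6  6  6  5  5  5  4
 2  7  6  7  6  6  6  5
 2  8  7  7  7  7  7  6
 1  9  8  8  8  7  8  7

6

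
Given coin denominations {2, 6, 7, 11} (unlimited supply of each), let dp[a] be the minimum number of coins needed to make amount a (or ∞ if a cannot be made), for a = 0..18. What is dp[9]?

2

 a  0  1  2  3  4  5  6  7  8  9 10 11 12 13 14 15 16 17 18
dp  0  -  1  -  2  -  1  1  2  2  3  1  2  2  2  3  3  2  2
(- denotes ∞ / unreachable)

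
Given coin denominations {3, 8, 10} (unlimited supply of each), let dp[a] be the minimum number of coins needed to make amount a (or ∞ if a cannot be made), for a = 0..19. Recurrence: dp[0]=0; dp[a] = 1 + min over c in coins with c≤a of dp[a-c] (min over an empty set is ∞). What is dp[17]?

4

 a  0  1  2  3  4  5  6  7  8  9 10 11 12 13 14 15 16 17 18 19
dp  0  -  -  1  -  -  2  -  1  3  1  2  4  2  3  5  2  4  2  3
(- denotes ∞ / unreachable)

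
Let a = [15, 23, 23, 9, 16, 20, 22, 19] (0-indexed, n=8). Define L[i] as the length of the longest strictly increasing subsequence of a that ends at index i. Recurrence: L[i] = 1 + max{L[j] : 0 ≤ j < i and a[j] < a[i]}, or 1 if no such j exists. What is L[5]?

3

   i    0    1    2    3    4    5    6    7
a[i]   15   23   23    9   16   20   22   19
L[i]    1    2    2    1    2    3    4    3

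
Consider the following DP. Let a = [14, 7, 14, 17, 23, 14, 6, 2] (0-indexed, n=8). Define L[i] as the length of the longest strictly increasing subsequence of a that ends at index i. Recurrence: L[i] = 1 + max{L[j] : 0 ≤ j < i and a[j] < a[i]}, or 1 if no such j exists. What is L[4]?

4

   i    0    1    2    3    4    5    6    7
a[i]   14    7   14   17   23   14    6    2
L[i]    1    1    2    3    4    2    1    1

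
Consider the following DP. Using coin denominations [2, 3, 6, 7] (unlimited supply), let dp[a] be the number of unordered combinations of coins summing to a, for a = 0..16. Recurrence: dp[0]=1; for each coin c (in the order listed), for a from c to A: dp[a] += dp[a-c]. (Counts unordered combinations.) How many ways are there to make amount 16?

10

after  coin     0     1     2     3     4     5     6     7     8     9    10    11    12    13    14    15    16
          2     1     0     1     0     1     0     1     0     1     0     1     0     1     0     1     0     1
          3     1     0     1     1     1     1     2     1     2     2     2     2     3     2     3     3     3
          6     1     0     1     1     1     1     3     1     3     3     3     3     6     3     6     6     6
          7     1     0     1     1     1     1     3     2     3     4     4     4     7     6     8     9    10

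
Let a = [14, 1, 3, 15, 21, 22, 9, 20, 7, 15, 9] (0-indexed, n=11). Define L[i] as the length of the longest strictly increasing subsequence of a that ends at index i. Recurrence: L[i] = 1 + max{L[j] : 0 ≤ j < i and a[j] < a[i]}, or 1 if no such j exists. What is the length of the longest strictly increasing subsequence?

   i    0    1    2    3    4    5    6    7    8    9   10
a[i]   14    1    3   15   21   22    9   20    7   15    9
L[i]    1    1    2    3    4    5    3    4    3    4    4

5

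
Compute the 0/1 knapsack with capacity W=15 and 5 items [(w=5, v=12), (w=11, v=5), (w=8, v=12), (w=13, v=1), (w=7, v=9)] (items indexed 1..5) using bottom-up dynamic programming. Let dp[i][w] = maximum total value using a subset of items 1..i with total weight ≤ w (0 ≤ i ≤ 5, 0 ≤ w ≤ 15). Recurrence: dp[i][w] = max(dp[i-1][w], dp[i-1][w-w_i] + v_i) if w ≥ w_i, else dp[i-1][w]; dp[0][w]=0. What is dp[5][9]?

i\w   0   1   2   3   4   5   6   7   8   9  10  11  12  13  14  15
  0   0   0   0   0   0   0   0   0   0   0   0   0   0   0   0   0
  1   0   0   0   0   0  12  12  12  12  12  12  12  12  12  12  12
  2   0   0   0   0   0  12  12  12  12  12  12  12  12  12  12  12
  3   0   0   0   0   0  12  12  12  12  12  12  12  12  24  24  24
  4   0   0   0   0   0  12  12  12  12  12  12  12  12  24  24  24
  5   0   0   0   0   0  12  12  12  12  12  12  12  21  24  24  24

12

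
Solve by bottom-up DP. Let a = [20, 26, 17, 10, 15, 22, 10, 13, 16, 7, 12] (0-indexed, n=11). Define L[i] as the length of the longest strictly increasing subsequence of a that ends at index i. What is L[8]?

3

   i    0    1    2    3    4    5    6    7    8    9   10
a[i]   20   26   17   10   15   22   10   13   16    7   12
L[i]    1    2    1    1    2    3    1    2    3    1    2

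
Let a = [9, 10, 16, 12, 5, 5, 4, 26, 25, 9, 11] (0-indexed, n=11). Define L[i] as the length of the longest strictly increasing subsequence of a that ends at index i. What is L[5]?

   i    0    1    2    3    4    5    6    7    8    9   10
a[i]    9   10   16   12    5    5    4   26   25    9   11
L[i]    1    2    3    3    1    1    1    4    4    2    3

1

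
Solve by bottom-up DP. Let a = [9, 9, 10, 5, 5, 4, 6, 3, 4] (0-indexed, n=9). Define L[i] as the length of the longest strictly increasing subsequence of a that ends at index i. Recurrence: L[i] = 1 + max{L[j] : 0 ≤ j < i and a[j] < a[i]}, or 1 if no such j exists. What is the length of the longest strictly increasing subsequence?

2

   i    0    1    2    3    4    5    6    7    8
a[i]    9    9   10    5    5    4    6    3    4
L[i]    1    1    2    1    1    1    2    1    2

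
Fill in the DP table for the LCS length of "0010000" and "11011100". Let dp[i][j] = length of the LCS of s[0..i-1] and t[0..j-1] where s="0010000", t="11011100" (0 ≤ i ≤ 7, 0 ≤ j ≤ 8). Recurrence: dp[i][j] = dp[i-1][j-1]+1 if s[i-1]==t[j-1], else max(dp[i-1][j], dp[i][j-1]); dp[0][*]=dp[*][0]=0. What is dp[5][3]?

2

   ''  1  1  0  1  1  1  0  0
''  0  0  0  0  0  0  0  0  0
 0  0  0  0  1  1  1  1  1  1
 0  0  0  0  1  1  1  1  2  2
 1  0  1  1  1  2  2  2  2  2
 0  0  1  1  2  2  2  2  3  3
 0  0  1  1  2  2  2  2  3  4
 0  0  1  1  2  2  2  2  3  4
 0  0  1  1  2  2  2  2  3  4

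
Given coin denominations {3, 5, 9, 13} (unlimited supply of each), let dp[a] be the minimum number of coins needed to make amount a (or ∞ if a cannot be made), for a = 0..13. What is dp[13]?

1

 a  0  1  2  3  4  5  6  7  8  9 10 11 12 13
dp  0  -  -  1  -  1  2  -  2  1  2  3  2  1
(- denotes ∞ / unreachable)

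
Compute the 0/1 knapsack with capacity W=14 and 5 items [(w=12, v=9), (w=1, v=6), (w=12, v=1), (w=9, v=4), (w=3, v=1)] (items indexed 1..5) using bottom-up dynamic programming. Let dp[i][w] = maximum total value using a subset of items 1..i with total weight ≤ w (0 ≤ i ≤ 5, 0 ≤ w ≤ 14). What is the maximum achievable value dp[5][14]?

i\w   0   1   2   3   4   5   6   7   8   9  10  11  12  13  14
  0   0   0   0   0   0   0   0   0   0   0   0   0   0   0   0
  1   0   0   0   0   0   0   0   0   0   0   0   0   9   9   9
  2   0   6   6   6   6   6   6   6   6   6   6   6   9  15  15
  3   0   6   6   6   6   6   6   6   6   6   6   6   9  15  15
  4   0   6   6   6   6   6   6   6   6   6  10  10  10  15  15
  5   0   6   6   6   7   7   7   7   7   7  10  10  10  15  15

15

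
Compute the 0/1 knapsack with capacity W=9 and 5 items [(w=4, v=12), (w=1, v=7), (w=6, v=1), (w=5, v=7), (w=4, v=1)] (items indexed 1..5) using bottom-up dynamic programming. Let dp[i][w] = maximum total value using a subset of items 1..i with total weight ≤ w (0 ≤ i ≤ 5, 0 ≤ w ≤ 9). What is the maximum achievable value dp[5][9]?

i\w   0   1   2   3   4   5   6   7   8   9
  0   0   0   0   0   0   0   0   0   0   0
  1   0   0   0   0  12  12  12  12  12  12
  2   0   7   7   7  12  19  19  19  19  19
  3   0   7   7   7  12  19  19  19  19  19
  4   0   7   7   7  12  19  19  19  19  19
  5   0   7   7   7  12  19  19  19  19  20

20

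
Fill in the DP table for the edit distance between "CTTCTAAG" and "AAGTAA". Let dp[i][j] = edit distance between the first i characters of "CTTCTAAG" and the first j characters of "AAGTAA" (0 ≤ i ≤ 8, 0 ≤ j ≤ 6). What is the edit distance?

5

   ''  A  A  G  T  A  A
''  0  1  2  3  4  5  6
 C  1  1  2  3  4  5  6
 T  2  2  2  3  3  4  5
 T  3  3  3  3  3  4  5
 C  4  4  4  4  4  4  5
 T  5  5  5  5  4  5  5
 A  6  5  5  6  5  4  5
 A  7  6  5  6  6  5  4
 G  8  7  6  5  6  6  5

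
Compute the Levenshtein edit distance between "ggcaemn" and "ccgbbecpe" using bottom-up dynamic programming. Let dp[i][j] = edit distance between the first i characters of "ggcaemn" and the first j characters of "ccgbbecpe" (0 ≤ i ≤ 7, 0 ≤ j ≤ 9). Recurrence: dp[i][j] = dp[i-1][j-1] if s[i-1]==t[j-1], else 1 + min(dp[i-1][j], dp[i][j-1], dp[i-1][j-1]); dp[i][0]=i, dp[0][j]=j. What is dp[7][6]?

   ''  c  c  g  b  b  e  c  p  e
''  0  1  2  3  4  5  6  7  8  9
 g  1  1  2  2  3  4  5  6  7  8
 g  2  2  2  2  3  4  5  6  7  8
 c  3  2  2  3  3  4  5  5  6  7
 a  4  3  3  3  4  4  5  6  6  7
 e  5  4  4  4  4  5  4  5  6  6
 m  6  5  5  5  5  5  5  5  6  7
 n  7  6  6  6  6  6  6  6  6  7

6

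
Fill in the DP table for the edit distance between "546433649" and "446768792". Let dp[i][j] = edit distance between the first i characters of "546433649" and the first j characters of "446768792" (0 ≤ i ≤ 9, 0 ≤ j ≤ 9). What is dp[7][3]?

   ''  4  4  6  7  6  8  7  9  2
''  0  1  2  3  4  5  6  7  8  9
 5  1  1  2  3  4  5  6  7  8  9
 4  2  1  1  2  3  4  5  6  7  8
 6  3  2  2  1  2  3  4  5  6  7
 4  4  3  2  2  2  3  4  5  6  7
 3  5  4  3  3  3  3  4  5  6  7
 3  6  5  4  4  4  4  4  5  6  7
 6  7  6  5  4  5  4  5  5  6  7
 4  8  7  6  5  5  5  5  6  6  7
 9  9  8  7  6  6  6  6  6  6  7

4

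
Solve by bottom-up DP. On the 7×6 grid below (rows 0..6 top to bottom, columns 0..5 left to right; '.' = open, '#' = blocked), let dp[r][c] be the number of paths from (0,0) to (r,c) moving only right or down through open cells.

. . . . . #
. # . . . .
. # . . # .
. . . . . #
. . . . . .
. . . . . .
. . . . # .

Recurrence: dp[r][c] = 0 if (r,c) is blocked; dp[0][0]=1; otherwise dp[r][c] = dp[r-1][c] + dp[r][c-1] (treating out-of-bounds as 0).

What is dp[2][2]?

r\c   0   1   2   3   4   5
  0   1   1   1   1   1   0
  1   1   0   1   2   3   3
  2   1   0   1   3   0   3
  3   1   1   2   5   5   0
  4   1   2   4   9  14  14
  5   1   3   7  16  30  44
  6   1   4  11  27   0  44

1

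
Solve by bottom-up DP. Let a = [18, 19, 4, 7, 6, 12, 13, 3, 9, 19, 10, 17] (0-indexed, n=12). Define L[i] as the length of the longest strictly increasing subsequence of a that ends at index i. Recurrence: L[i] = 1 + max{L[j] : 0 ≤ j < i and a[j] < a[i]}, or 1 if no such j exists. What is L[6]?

4

   i    0    1    2    3    4    5    6    7    8    9   10   11
a[i]   18   19    4    7    6   12   13    3    9   19   10   17
L[i]    1    2    1    2    2    3    4    1    3    5    4    5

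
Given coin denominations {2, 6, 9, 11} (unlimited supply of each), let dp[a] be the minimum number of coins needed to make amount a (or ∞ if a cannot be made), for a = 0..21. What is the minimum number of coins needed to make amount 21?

 a  0  1  2  3  4  5  6  7  8  9 10 11 12 13 14 15 16 17 18 19 20 21
dp  0  -  1  -  2  -  1  -  2  1  3  1  2  2  3  2  4  2  2  3  2  3
(- denotes ∞ / unreachable)

3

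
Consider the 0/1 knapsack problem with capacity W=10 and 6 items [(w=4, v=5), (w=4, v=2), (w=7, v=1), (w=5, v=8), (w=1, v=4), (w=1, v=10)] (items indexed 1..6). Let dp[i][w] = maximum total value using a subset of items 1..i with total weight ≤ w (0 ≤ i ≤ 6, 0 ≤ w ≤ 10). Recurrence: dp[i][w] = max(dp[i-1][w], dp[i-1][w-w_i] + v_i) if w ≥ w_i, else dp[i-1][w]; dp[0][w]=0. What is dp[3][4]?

5

i\w   0   1   2   3   4   5   6   7   8   9  10
  0   0   0   0   0   0   0   0   0   0   0   0
  1   0   0   0   0   5   5   5   5   5   5   5
  2   0   0   0   0   5   5   5   5   7   7   7
  3   0   0   0   0   5   5   5   5   7   7   7
  4   0   0   0   0   5   8   8   8   8  13  13
  5   0   4   4   4   5   9  12  12  12  13  17
  6   0  10  14  14  14  15  19  22  22  22  23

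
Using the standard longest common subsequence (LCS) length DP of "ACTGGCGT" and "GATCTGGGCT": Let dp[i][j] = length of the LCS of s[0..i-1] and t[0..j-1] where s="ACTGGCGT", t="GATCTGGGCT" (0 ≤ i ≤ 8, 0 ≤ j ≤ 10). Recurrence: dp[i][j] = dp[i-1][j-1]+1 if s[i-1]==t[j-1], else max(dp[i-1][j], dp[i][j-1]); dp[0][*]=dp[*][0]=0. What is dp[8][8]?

   ''  G  A  T  C  T  G  G  G  C  T
''  0  0  0  0  0  0  0  0  0  0  0
 A  0  0  1  1  1  1  1  1  1  1  1
 C  0  0  1  1  2  2  2  2  2  2  2
 T  0  0  1  2  2  3  3  3  3  3  3
 G  0  1  1  2  2  3  4  4  4  4  4
 G  0  1  1  2  2  3  4  5  5  5  5
 C  0  1  1  2  3  3  4  5  5  6  6
 G  0  1  1  2  3  3  4  5  6  6  6
 T  0  1  1  2  3  4  4  5  6  6  7

6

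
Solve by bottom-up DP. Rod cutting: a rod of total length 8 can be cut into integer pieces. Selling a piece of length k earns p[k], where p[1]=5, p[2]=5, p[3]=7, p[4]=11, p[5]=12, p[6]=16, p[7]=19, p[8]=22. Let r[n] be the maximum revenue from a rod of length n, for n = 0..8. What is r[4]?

20

   n    0    1    2    3    4    5    6    7    8
r[n]    0    5   10   15   20   25   30   35   40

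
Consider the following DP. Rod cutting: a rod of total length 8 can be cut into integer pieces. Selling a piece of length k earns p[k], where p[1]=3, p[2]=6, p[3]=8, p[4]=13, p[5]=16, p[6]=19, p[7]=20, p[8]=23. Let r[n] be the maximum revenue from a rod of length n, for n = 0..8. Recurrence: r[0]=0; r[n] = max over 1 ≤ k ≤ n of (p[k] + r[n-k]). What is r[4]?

13

   n    0    1    2    3    4    5    6    7    8
r[n]    0    3    6    9   13   16   19   22   26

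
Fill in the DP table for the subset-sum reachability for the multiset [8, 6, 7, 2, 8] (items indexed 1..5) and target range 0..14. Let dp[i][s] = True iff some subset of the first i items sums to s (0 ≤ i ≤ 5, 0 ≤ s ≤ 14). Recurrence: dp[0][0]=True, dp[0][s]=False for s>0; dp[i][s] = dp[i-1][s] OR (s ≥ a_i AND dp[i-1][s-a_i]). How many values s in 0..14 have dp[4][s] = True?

9

i\s   0   1   2   3   4   5   6   7   8   9  10  11  12  13  14
  0   T   F   F   F   F   F   F   F   F   F   F   F   F   F   F
  1   T   F   F   F   F   F   F   F   T   F   F   F   F   F   F
  2   T   F   F   F   F   F   T   F   T   F   F   F   F   F   T
  3   T   F   F   F   F   F   T   T   T   F   F   F   F   T   T
  4   T   F   T   F   F   F   T   T   T   T   T   F   F   T   T
  5   T   F   T   F   F   F   T   T   T   T   T   F   F   T   T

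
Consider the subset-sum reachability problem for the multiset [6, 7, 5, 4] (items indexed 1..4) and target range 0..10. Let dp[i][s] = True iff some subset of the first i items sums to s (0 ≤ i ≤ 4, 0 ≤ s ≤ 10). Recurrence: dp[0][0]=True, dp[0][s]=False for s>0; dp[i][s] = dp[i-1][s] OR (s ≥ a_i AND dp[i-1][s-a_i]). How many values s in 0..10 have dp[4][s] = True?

i\s   0   1   2   3   4   5   6   7   8   9  10
  0   T   F   F   F   F   F   F   F   F   F   F
  1   T   F   F   F   F   F   T   F   F   F   F
  2   T   F   F   F   F   F   T   T   F   F   F
  3   T   F   F   F   F   T   T   T   F   F   F
  4   T   F   F   F   T   T   T   T   F   T   T

7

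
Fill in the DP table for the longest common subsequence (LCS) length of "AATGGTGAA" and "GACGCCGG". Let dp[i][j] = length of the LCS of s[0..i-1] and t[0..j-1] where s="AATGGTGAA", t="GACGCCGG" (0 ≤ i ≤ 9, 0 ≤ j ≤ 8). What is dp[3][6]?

   ''  G  A  C  G  C  C  G  G
''  0  0  0  0  0  0  0  0  0
 A  0  0  1  1  1  1  1  1  1
 A  0  0  1  1  1  1  1  1  1
 T  0  0  1  1  1  1  1  1  1
 G  0  1  1  1  2  2  2  2  2
 G  0  1  1  1  2  2  2  3  3
 T  0  1  1  1  2  2  2  3  3
 G  0  1  1  1  2  2  2  3  4
 A  0  1  2  2  2  2  2  3  4
 A  0  1  2  2  2  2  2  3  4

1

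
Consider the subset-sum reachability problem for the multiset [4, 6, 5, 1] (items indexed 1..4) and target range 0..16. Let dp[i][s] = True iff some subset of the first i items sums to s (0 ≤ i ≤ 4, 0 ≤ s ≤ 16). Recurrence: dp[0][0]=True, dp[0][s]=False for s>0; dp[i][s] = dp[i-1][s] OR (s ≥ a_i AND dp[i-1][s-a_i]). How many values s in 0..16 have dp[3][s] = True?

8

i\s   0   1   2   3   4   5   6   7   8   9  10  11  12  13  14  15  16
  0   T   F   F   F   F   F   F   F   F   F   F   F   F   F   F   F   F
  1   T   F   F   F   T   F   F   F   F   F   F   F   F   F   F   F   F
  2   T   F   F   F   T   F   T   F   F   F   T   F   F   F   F   F   F
  3   T   F   F   F   T   T   T   F   F   T   T   T   F   F   F   T   F
  4   T   T   F   F   T   T   T   T   F   T   T   T   T   F   F   T   T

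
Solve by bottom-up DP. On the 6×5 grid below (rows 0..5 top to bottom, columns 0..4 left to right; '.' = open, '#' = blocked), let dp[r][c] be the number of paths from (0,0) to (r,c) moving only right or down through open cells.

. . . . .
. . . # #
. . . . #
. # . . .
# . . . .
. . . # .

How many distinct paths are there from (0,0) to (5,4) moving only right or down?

r\c   0   1   2   3   4
  0   1   1   1   1   1
  1   1   2   3   0   0
  2   1   3   6   6   0
  3   1   0   6  12  12
  4   0   0   6  18  30
  5   0   0   6   0  30

30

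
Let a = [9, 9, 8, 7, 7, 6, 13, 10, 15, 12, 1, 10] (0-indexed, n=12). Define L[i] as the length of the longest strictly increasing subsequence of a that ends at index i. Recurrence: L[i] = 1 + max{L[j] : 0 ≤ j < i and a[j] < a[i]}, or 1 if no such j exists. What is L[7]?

   i    0    1    2    3    4    5    6    7    8    9   10   11
a[i]    9    9    8    7    7    6   13   10   15   12    1   10
L[i]    1    1    1    1    1    1    2    2    3    3    1    2

2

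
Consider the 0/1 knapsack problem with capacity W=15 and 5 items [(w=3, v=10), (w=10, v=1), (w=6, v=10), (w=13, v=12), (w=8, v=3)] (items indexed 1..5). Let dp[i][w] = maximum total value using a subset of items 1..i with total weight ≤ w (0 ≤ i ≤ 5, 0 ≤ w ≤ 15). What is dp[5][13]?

i\w   0   1   2   3   4   5   6   7   8   9  10  11  12  13  14  15
  0   0   0   0   0   0   0   0   0   0   0   0   0   0   0   0   0
  1   0   0   0  10  10  10  10  10  10  10  10  10  10  10  10  10
  2   0   0   0  10  10  10  10  10  10  10  10  10  10  11  11  11
  3   0   0   0  10  10  10  10  10  10  20  20  20  20  20  20  20
  4   0   0   0  10  10  10  10  10  10  20  20  20  20  20  20  20
  5   0   0   0  10  10  10  10  10  10  20  20  20  20  20  20  20

20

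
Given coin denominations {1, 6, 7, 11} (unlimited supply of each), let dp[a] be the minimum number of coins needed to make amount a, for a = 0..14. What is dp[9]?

 a  0  1  2  3  4  5  6  7  8  9 10 11 12 13 14
dp  0  1  2  3  4  5  1  1  2  3  4  1  2  2  2

3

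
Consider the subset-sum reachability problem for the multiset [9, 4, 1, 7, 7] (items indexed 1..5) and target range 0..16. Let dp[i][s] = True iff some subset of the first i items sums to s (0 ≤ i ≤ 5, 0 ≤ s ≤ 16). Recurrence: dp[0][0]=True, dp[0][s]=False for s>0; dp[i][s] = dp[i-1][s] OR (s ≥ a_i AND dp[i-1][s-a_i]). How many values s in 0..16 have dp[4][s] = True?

i\s   0   1   2   3   4   5   6   7   8   9  10  11  12  13  14  15  16
  0   T   F   F   F   F   F   F   F   F   F   F   F   F   F   F   F   F
  1   T   F   F   F   F   F   F   F   F   T   F   F   F   F   F   F   F
  2   T   F   F   F   T   F   F   F   F   T   F   F   F   T   F   F   F
  3   T   T   F   F   T   T   F   F   F   T   T   F   F   T   T   F   F
  4   T   T   F   F   T   T   F   T   T   T   T   T   T   T   T   F   T
  5   T   T   F   F   T   T   F   T   T   T   T   T   T   T   T   T   T

13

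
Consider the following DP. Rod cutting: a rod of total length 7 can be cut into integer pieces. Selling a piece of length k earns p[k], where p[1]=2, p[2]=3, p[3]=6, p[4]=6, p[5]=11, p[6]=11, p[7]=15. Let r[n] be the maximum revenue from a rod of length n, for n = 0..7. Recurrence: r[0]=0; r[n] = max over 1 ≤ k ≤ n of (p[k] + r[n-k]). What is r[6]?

   n    0    1    2    3    4    5    6    7
r[n]    0    2    4    6    8   11   13   15

13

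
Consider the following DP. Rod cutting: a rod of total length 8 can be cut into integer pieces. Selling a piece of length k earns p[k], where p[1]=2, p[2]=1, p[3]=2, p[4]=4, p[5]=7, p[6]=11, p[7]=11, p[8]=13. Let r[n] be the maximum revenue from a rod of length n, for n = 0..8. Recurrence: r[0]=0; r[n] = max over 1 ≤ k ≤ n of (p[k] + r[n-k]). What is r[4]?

8

   n    0    1    2    3    4    5    6    7    8
r[n]    0    2    4    6    8   10   12   14   16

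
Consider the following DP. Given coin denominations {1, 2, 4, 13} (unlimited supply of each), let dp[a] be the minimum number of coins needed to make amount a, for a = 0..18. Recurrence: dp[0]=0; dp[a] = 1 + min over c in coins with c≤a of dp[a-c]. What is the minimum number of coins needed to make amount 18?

 a  0  1  2  3  4  5  6  7  8  9 10 11 12 13 14 15 16 17 18
dp  0  1  1  2  1  2  2  3  2  3  3  4  3  1  2  2  3  2  3

3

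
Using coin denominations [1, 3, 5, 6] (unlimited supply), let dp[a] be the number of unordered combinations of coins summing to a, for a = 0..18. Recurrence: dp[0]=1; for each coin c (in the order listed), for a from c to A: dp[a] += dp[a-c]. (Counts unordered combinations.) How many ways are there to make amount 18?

31

after  coin     0     1     2     3     4     5     6     7     8     9    10    11    12    13    14    15    16    17    18
          1     1     1     1     1     1     1     1     1     1     1     1     1     1     1     1     1     1     1     1
          3     1     1     1     2     2     2     3     3     3     4     4     4     5     5     5     6     6     6     7
          5     1     1     1     2     2     3     4     4     5     6     7     8     9    10    11    13    14    15    17
          6     1     1     1     2     2     3     5     5     6     8     9    11    14    15    17    21    23    26    31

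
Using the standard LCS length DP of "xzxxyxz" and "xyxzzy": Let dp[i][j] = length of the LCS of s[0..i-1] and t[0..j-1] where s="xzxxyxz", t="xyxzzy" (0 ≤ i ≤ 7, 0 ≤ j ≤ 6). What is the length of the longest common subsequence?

   ''  x  y  x  z  z  y
''  0  0  0  0  0  0  0
 x  0  1  1  1  1  1  1
 z  0  1  1  1  2  2  2
 x  0  1  1  2  2  2  2
 x  0  1  1  2  2  2  2
 y  0  1  2  2  2  2  3
 x  0  1  2  3  3  3  3
 z  0  1  2  3  4  4  4

4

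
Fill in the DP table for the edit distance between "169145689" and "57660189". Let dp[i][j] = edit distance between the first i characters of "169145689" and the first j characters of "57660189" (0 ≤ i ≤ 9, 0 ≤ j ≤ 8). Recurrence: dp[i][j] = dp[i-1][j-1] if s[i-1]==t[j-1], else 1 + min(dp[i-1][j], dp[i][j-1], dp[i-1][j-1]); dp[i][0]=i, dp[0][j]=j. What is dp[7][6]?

   ''  5  7  6  6  0  1  8  9
''  0  1  2  3  4  5  6  7  8
 1  1  1  2  3  4  5  5  6  7
 6  2  2  2  2  3  4  5  6  7
 9  3  3  3  3  3  4  5  6  6
 1  4  4  4  4  4  4  4  5  6
 4  5  5  5  5  5  5  5  5  6
 5  6  5  6  6  6  6  6  6  6
 6  7  6  6  6  6  7  7  7  7
 8  8  7  7  7  7  7  8  7  8
 9  9  8  8  8  8  8  8  8  7

7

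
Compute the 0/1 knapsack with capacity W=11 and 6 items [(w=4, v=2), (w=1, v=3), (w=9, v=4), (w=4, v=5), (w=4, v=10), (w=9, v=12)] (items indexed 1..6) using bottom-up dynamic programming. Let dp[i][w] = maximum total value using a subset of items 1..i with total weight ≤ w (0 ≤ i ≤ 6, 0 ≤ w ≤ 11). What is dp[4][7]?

8

i\w   0   1   2   3   4   5   6   7   8   9  10  11
  0   0   0   0   0   0   0   0   0   0   0   0   0
  1   0   0   0   0   2   2   2   2   2   2   2   2
  2   0   3   3   3   3   5   5   5   5   5   5   5
  3   0   3   3   3   3   5   5   5   5   5   7   7
  4   0   3   3   3   5   8   8   8   8  10  10  10
  5   0   3   3   3  10  13  13  13  15  18  18  18
  6   0   3   3   3  10  13  13  13  15  18  18  18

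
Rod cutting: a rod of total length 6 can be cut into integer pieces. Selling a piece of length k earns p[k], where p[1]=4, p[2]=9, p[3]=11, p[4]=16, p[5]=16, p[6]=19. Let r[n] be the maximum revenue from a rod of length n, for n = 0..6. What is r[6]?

27

   n    0    1    2    3    4    5    6
r[n]    0    4    9   13   18   22   27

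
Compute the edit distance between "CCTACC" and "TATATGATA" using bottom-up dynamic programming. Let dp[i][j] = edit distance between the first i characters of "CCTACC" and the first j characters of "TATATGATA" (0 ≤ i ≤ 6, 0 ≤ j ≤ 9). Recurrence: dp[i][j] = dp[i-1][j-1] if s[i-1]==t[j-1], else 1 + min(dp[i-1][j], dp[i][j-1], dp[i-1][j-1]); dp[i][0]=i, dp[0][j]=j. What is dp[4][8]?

   ''  T  A  T  A  T  G  A  T  A
''  0  1  2  3  4  5  6  7  8  9
 C  1  1  2  3  4  5  6  7  8  9
 C  2  2  2  3  4  5  6  7  8  9
 T  3  2  3  2  3  4  5  6  7  8
 A  4  3  2  3  2  3  4  5  6  7
 C  5  4  3  3  3  3  4  5  6  7
 C  6  5  4  4  4  4  4  5  6  7

6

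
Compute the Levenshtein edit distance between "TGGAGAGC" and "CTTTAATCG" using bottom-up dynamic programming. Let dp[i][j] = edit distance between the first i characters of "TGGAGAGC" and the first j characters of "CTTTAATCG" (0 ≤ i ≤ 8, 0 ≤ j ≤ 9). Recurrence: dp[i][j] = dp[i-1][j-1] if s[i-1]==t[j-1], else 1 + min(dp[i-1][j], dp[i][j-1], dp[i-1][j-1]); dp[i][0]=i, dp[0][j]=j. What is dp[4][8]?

   ''  C  T  T  T  A  A  T  C  G
''  0  1  2  3  4  5  6  7  8  9
 T  1  1  1  2  3  4  5  6  7  8
 G  2  2  2  2  3  4  5  6  7  7
 G  3  3  3  3  3  4  5  6  7  7
 A  4  4  4  4  4  3  4  5  6  7
 G  5  5  5  5  5  4  4  5  6  6
 A  6  6  6  6  6  5  4  5  6  7
 G  7  7  7  7  7  6  5  5  6  6
 C  8  7  8  8  8  7  6  6  5  6

6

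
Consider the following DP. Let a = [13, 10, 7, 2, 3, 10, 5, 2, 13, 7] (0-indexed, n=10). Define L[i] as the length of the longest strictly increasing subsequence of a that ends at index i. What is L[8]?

4

   i    0    1    2    3    4    5    6    7    8    9
a[i]   13   10    7    2    3   10    5    2   13    7
L[i]    1    1    1    1    2    3    3    1    4    4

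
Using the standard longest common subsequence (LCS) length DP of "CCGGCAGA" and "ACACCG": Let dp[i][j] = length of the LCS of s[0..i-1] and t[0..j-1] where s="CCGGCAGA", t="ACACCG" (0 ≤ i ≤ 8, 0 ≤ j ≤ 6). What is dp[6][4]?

   ''  A  C  A  C  C  G
''  0  0  0  0  0  0  0
 C  0  0  1  1  1  1  1
 C  0  0  1  1  2  2  2
 G  0  0  1  1  2  2  3
 G  0  0  1  1  2  2  3
 C  0  0  1  1  2  3  3
 A  0  1  1  2  2  3  3
 G  0  1  1  2  2  3  4
 A  0  1  1  2  2  3  4

2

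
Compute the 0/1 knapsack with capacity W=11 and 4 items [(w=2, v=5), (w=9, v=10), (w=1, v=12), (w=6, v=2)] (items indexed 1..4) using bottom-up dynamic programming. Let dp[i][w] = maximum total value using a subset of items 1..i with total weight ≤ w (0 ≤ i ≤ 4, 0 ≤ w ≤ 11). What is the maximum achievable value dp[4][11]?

22

i\w   0   1   2   3   4   5   6   7   8   9  10  11
  0   0   0   0   0   0   0   0   0   0   0   0   0
  1   0   0   5   5   5   5   5   5   5   5   5   5
  2   0   0   5   5   5   5   5   5   5  10  10  15
  3   0  12  12  17  17  17  17  17  17  17  22  22
  4   0  12  12  17  17  17  17  17  17  19  22  22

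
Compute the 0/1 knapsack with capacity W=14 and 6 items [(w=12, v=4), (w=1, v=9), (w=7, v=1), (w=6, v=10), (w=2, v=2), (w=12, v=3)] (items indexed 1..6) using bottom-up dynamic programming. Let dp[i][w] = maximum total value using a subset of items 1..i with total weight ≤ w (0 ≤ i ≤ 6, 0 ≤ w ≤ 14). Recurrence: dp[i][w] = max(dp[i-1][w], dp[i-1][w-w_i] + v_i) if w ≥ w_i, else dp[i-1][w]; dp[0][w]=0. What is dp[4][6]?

10

i\w   0   1   2   3   4   5   6   7   8   9  10  11  12  13  14
  0   0   0   0   0   0   0   0   0   0   0   0   0   0   0   0
  1   0   0   0   0   0   0   0   0   0   0   0   0   4   4   4
  2   0   9   9   9   9   9   9   9   9   9   9   9   9  13  13
  3   0   9   9   9   9   9   9   9  10  10  10  10  10  13  13
  4   0   9   9   9   9   9  10  19  19  19  19  19  19  19  20
  5   0   9   9  11  11  11  11  19  19  21  21  21  21  21  21
  6   0   9   9  11  11  11  11  19  19  21  21  21  21  21  21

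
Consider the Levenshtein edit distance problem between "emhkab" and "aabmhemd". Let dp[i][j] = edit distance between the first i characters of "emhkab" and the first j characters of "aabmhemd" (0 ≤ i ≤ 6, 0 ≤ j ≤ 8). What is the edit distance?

6

   ''  a  a  b  m  h  e  m  d
''  0  1  2  3  4  5  6  7  8
 e  1  1  2  3  4  5  5  6  7
 m  2  2  2  3  3  4  5  5  6
 h  3  3  3  3  4  3  4  5  6
 k  4  4  4  4  4  4  4  5  6
 a  5  4  4  5  5  5  5  5  6
 b  6  5  5  4  5  6  6  6  6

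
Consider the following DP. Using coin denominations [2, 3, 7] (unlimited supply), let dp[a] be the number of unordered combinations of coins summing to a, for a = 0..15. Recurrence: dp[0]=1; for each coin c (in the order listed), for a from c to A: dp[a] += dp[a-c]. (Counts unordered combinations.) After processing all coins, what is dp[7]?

2

after  coin     0     1     2     3     4     5     6     7     8     9    10    11    12    13    14    15
          2     1     0     1     0     1     0     1     0     1     0     1     0     1     0     1     0
          3     1     0     1     1     1     1     2     1     2     2     2     2     3     2     3     3
          7     1     0     1     1     1     1     2     2     2     3     3     3     4     4     5     5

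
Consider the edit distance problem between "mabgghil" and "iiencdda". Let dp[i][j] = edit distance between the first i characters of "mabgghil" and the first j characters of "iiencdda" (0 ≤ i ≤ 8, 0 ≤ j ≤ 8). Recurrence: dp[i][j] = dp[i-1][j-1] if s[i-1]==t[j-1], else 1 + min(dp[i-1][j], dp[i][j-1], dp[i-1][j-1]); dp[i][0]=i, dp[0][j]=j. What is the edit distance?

8

   ''  i  i  e  n  c  d  d  a
''  0  1  2  3  4  5  6  7  8
 m  1  1  2  3  4  5  6  7  8
 a  2  2  2  3  4  5  6  7  7
 b  3  3  3  3  4  5  6  7  8
 g  4  4  4  4  4  5  6  7  8
 g  5  5  5  5  5  5  6  7  8
 h  6  6  6  6  6  6  6  7  8
 i  7  6  6  7  7  7  7  7  8
 l  8  7  7  7  8  8  8  8  8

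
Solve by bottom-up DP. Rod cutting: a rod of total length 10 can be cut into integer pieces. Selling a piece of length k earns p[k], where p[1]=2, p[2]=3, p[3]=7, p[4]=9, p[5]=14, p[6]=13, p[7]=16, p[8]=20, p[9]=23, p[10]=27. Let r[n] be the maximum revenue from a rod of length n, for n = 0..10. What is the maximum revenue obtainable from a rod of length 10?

   n    0    1    2    3    4    5    6    7    8    9   10
r[n]    0    2    4    7    9   14   16   18   21   23   28

28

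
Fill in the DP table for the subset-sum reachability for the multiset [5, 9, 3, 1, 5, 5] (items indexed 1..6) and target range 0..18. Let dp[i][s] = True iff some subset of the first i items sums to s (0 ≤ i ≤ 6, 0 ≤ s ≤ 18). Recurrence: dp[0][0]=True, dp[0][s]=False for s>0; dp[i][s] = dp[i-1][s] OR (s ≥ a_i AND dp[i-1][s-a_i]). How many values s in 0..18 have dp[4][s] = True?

15

i\s   0   1   2   3   4   5   6   7   8   9  10  11  12  13  14  15  16  17  18
  0   T   F   F   F   F   F   F   F   F   F   F   F   F   F   F   F   F   F   F
  1   T   F   F   F   F   T   F   F   F   F   F   F   F   F   F   F   F   F   F
  2   T   F   F   F   F   T   F   F   F   T   F   F   F   F   T   F   F   F   F
  3   T   F   F   T   F   T   F   F   T   T   F   F   T   F   T   F   F   T   F
  4   T   T   F   T   T   T   T   F   T   T   T   F   T   T   T   T   F   T   T
  5   T   T   F   T   T   T   T   F   T   T   T   T   T   T   T   T   F   T   T
  6   T   T   F   T   T   T   T   F   T   T   T   T   T   T   T   T   T   T   T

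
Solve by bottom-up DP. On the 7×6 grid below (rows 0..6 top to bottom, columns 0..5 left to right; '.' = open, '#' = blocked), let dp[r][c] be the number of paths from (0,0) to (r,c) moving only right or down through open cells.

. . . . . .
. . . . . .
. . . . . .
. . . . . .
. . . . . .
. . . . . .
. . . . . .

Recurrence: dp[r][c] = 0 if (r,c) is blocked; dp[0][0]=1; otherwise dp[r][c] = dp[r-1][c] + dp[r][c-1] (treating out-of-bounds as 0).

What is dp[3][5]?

56

r\c   0   1   2   3   4   5
  0   1   1   1   1   1   1
  1   1   2   3   4   5   6
  2   1   3   6  10  15  21
  3   1   4  10  20  35  56
  4   1   5  15  35  70 126
  5   1   6  21  56 126 252
  6   1   7  28  84 210 462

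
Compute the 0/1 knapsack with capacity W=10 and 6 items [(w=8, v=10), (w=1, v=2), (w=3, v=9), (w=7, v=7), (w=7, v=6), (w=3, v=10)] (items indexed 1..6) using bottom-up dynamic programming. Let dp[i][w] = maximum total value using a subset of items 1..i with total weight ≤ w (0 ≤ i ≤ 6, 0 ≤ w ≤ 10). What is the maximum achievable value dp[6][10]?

i\w   0   1   2   3   4   5   6   7   8   9  10
  0   0   0   0   0   0   0   0   0   0   0   0
  1   0   0   0   0   0   0   0   0  10  10  10
  2   0   2   2   2   2   2   2   2  10  12  12
  3   0   2   2   9  11  11  11  11  11  12  12
  4   0   2   2   9  11  11  11  11  11  12  16
  5   0   2   2   9  11  11  11  11  11  12  16
  6   0   2   2  10  12  12  19  21  21  21  21

21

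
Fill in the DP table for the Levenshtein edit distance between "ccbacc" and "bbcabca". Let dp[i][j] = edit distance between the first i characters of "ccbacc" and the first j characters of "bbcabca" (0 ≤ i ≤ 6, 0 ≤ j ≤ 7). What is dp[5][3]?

   ''  b  b  c  a  b  c  a
''  0  1  2  3  4  5  6  7
 c  1  1  2  2  3  4  5  6
 c  2  2  2  2  3  4  4  5
 b  3  2  2  3  3  3  4  5
 a  4  3  3  3  3  4  4  4
 c  5  4  4  3  4  4  4  5
 c  6  5  5  4  4  5  4  5

3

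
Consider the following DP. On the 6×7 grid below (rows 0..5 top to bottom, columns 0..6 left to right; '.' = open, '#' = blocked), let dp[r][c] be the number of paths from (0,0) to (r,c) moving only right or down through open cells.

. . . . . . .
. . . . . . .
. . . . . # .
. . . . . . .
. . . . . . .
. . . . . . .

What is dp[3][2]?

r\c   0   1   2   3   4   5   6
  0   1   1   1   1   1   1   1
  1   1   2   3   4   5   6   7
  2   1   3   6  10  15   0   7
  3   1   4  10  20  35  35  42
  4   1   5  15  35  70 105 147
  5   1   6  21  56 126 231 378

10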